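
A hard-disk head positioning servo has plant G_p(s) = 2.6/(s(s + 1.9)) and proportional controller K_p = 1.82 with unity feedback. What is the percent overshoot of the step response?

Closed-loop characteristic equation: s² + 1.9s + 4.732 = 0, so ω_n = 2.175 rad/s and ζ = 1.9/(2·2.175) = 0.4367.
%OS = 100·exp(−πζ/√(1−ζ²)) = 100·exp(−π·0.4367/√0.8093) = 21.8%.

21.8%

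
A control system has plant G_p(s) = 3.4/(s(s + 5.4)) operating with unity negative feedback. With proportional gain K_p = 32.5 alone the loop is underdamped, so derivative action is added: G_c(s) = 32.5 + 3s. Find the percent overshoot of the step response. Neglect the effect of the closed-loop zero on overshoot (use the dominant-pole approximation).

Forward path: (32.5 + 3s)·3.4/(s(s+5.4)). The closed-loop characteristic equation is s² + (5.4 + 3.4·3)s + 3.4·32.5 = 0.
That is s² + 15.6s + 110.5 = 0, so ω_n = 10.51 rad/s and ζ = 15.6/(2·10.51) = 0.742.
%OS = 100·exp(−πζ/√(1−ζ²)) = 3.09%.

3.09%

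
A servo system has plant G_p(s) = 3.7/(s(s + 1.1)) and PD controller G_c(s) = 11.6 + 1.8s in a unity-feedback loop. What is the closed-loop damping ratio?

Forward path: (11.6 + 1.8s)·3.7/(s(s+1.1)). The closed-loop characteristic equation is s² + (1.1 + 3.7·1.8)s + 3.7·11.6 = 0.
That is s² + 7.76s + 42.92 = 0, so ω_n = 6.551 rad/s and ζ = 7.76/(2·6.551) = 0.5922.

ζ = 0.592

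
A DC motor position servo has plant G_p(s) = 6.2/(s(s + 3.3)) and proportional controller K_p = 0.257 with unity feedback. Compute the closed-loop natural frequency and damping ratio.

ω_n = 1.26 rad/s, ζ = 1.31

1 + K_p·G_p(s) = 0 gives s² + 3.3s + 1.593 = 0.
Matching s² + 2ζω_n s + ω_n²: ω_n = √1.593 = 1.262 rad/s and 2ζω_n = 3.3, so ζ = 3.3/(2·1.262) = 1.31.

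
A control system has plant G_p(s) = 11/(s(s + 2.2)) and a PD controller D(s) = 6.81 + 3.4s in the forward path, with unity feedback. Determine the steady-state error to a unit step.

The open loop D(s)G_p(s) has a pole at the origin (type 1), so the static position error constant is infinite and e_ss = 1/(1+∞) = 0.

0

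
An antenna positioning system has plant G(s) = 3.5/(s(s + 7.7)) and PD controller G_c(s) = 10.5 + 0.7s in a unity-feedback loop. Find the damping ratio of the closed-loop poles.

Forward path: (10.5 + 0.7s)·3.5/(s(s+7.7)). The closed-loop characteristic equation is s² + (7.7 + 3.5·0.7)s + 3.5·10.5 = 0.
That is s² + 10.15s + 36.75 = 0, so ω_n = 6.062 rad/s and ζ = 10.15/(2·6.062) = 0.8372.

ζ = 0.837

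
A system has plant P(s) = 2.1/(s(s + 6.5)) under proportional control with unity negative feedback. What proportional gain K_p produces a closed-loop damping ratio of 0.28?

K_p = 64.2

Closed-loop characteristic equation: s² + 6.5s + K_p·2.1 = 0.
So ω_n = √(2.1K_p) and 2ζω_n = 6.5, giving ζ = 6.5/(2√(2.1K_p)).
Setting ζ = 0.28: √(2.1K_p) = 6.5/(2·0.28) = 11.61, so K_p = 134.7/2.1 = 64.2.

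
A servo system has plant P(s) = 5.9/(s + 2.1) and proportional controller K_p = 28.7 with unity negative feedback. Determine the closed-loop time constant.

τ = 0.00583 s

Closed-loop transfer function: T(s) = K_p·P(s)/(1 + K_p·P(s)) = 169.3/(s + 2.1 + 169.3) = 169.3/(s + 171.4).
Time constant τ = 1/171.4 = 0.00583 s.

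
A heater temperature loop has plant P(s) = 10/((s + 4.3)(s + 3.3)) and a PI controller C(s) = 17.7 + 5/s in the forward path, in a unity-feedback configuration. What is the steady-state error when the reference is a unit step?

The open loop C(s)P(s) has a pole at the origin (type 1), so the static position error constant is infinite and e_ss = 1/(1+∞) = 0.

0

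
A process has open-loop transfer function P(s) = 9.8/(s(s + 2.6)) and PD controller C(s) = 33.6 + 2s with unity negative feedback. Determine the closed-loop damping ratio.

Forward path: (33.6 + 2s)·9.8/(s(s+2.6)). The closed-loop characteristic equation is s² + (2.6 + 9.8·2)s + 9.8·33.6 = 0.
That is s² + 22.2s + 329.3 = 0, so ω_n = 18.15 rad/s and ζ = 22.2/(2·18.15) = 0.6117.

ζ = 0.612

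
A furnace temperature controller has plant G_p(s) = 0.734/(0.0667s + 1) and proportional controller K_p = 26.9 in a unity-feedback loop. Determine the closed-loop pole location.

Closed loop: T(s) = K_p·G_p/(1+K_p·G_p) = 19.74/(0.0667s + 1 + 19.74), with pole at s = −(1 + 19.74)/0.0667 = −311.

s = -311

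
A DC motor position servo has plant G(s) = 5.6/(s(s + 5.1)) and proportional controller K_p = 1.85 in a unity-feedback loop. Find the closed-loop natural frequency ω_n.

ω_n = 3.22 rad/s

The closed-loop denominator is s(s+5.1) + 1.85·5.6 = s² + 5.1s + 10.36.
Matching s² + 2ζω_n s + ω_n²: ω_n = √10.36 = 3.219 rad/s and 2ζω_n = 5.1, so ζ = 5.1/(2·3.219) = 0.792.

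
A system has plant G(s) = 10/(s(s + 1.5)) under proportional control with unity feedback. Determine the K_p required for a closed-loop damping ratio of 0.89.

K_p = 0.071

Closed-loop characteristic equation: s² + 1.5s + K_p·10 = 0.
So ω_n = √(10K_p) and 2ζω_n = 1.5, giving ζ = 1.5/(2√(10K_p)).
Setting ζ = 0.89: √(10K_p) = 1.5/(2·0.89) = 0.8427, so K_p = 0.7101/10 = 0.071.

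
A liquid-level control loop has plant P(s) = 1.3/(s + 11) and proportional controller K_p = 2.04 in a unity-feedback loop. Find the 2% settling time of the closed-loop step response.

Closed-loop transfer function: T(s) = K_p·P(s)/(1 + K_p·P(s)) = 2.652/(s + 11 + 2.652) = 2.652/(s + 13.65).
Time constant τ = 1/13.65 = 0.07325 s, so the 2% settling time is about 4τ = 0.293 s.

T_s ≈ 0.293 s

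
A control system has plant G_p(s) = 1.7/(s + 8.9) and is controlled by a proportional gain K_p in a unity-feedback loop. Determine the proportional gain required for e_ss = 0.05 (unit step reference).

The loop is type 0, so e_ss(step) = 1/(1 + K_pos) with K_pos = K_p·G_p(0).
G_p(0) = 0.191. Require 1/(1 + K_p·0.191) = 0.05, so 1 + 0.191·K_p = 20.
K_p = (20 − 1)/0.191 = 99.5.

K_p = 99.5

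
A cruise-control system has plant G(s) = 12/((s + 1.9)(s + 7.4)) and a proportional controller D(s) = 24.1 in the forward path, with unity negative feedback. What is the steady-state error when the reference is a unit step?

The loop is type 0. Static position error constant K_pos = D(0)·G(0) = 24.1·0.8535 = 20.57.
Steady-state error to a unit step: e_ss = 1/(1+K_pos) = 1/21.57 = 0.0464.

0.0464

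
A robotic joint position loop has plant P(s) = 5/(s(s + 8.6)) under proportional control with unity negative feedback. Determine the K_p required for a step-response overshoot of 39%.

From %OS = 100·exp(−πζ/√(1−ζ²)) = 39%, ζ = −ln(0.39)/√(π²+ln²(0.39)) = 0.2871.
Characteristic equation s² + 8.6s + 5K_p = 0 gives ζ = 8.6/(2√(5K_p)).
Setting ζ = 0.2871: √(5K_p) = 8.6/(2·0.2871) = 14.98, so K_p = 224.3/5 = 44.9.

K_p = 44.9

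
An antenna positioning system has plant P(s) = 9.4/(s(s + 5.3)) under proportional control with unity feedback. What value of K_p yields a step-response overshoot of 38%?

K_p = 8.62

From %OS = 100·exp(−πζ/√(1−ζ²)) = 38%, ζ = −ln(0.38)/√(π²+ln²(0.38)) = 0.2943.
Characteristic equation s² + 5.3s + 9.4K_p = 0 gives ζ = 5.3/(2√(9.4K_p)).
Setting ζ = 0.2943: √(9.4K_p) = 5.3/(2·0.2943) = 9.003, so K_p = 81.05/9.4 = 8.62.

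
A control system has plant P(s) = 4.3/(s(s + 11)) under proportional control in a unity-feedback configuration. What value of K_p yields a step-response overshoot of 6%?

K_p = 15.8

From %OS = 100·exp(−πζ/√(1−ζ²)) = 6%, ζ = −ln(0.06)/√(π²+ln²(0.06)) = 0.6671.
Characteristic equation s² + 11s + 4.3K_p = 0 gives ζ = 11/(2√(4.3K_p)).
Setting ζ = 0.6671: √(4.3K_p) = 11/(2·0.6671) = 8.244, so K_p = 67.97/4.3 = 15.8.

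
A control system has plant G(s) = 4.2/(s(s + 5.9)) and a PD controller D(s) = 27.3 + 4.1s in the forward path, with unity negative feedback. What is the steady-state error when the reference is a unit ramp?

0.0515

The loop has one pole at the origin (type 1). Velocity error constant K_v = lim_{s→0} s·D(s)G(s) = 27.3·4.2/5.9 = 19.43.
Steady-state error to a unit ramp: e_ss = 1/K_v = 0.0515.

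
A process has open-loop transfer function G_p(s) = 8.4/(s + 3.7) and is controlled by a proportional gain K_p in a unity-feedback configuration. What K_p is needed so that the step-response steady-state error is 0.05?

Steady-state error for a unit step on this type-0 loop is 1/(1 + K_p·G_p(0)).
G_p(0) = 2.27. Require 1/(1 + K_p·2.27) = 0.05, so 1 + 2.27·K_p = 20.
K_p = (20 − 1)/2.27 = 8.37.

K_p = 8.37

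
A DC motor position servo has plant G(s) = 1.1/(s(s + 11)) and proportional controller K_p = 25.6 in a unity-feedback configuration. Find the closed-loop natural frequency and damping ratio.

ω_n = 5.31 rad/s, ζ = 1.04

With unity feedback the closed-loop characteristic equation is s² + 11s + 25.6·1.1 = s² + 11s + 28.16 = 0.
Matching s² + 2ζω_n s + ω_n²: ω_n = √28.16 = 5.307 rad/s and 2ζω_n = 11, so ζ = 11/(2·5.307) = 1.04.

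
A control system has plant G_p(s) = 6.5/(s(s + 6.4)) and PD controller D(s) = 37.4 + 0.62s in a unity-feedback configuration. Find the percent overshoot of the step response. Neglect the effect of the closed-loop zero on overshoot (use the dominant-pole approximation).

Forward path: (37.4 + 0.62s)·6.5/(s(s+6.4)). The closed-loop characteristic equation is s² + (6.4 + 6.5·0.62)s + 6.5·37.4 = 0.
That is s² + 10.43s + 243.1 = 0, so ω_n = 15.59 rad/s and ζ = 10.43/(2·15.59) = 0.3345.
%OS = 100·exp(−πζ/√(1−ζ²)) = 32.8%.

32.8%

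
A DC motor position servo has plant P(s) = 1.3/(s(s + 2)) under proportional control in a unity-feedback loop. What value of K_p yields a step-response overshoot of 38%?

From %OS = 100·exp(−πζ/√(1−ζ²)) = 38%, ζ = −ln(0.38)/√(π²+ln²(0.38)) = 0.2943.
Characteristic equation s² + 2s + 1.3K_p = 0 gives ζ = 2/(2√(1.3K_p)).
Setting ζ = 0.2943: √(1.3K_p) = 2/(2·0.2943) = 3.397, so K_p = 11.54/1.3 = 8.88.

K_p = 8.88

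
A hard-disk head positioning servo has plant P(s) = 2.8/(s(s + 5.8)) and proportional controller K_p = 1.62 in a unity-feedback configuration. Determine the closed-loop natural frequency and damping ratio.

1 + K_p·P(s) = 0 gives s² + 5.8s + 4.536 = 0.
Matching s² + 2ζω_n s + ω_n²: ω_n = √4.536 = 2.13 rad/s and 2ζω_n = 5.8, so ζ = 5.8/(2·2.13) = 1.36.

ω_n = 2.13 rad/s, ζ = 1.36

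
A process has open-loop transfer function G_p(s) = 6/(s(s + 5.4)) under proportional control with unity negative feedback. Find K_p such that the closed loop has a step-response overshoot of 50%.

K_p = 26.2

From %OS = 100·exp(−πζ/√(1−ζ²)) = 50%, ζ = −ln(0.5)/√(π²+ln²(0.5)) = 0.2155.
Characteristic equation s² + 5.4s + 6K_p = 0 gives ζ = 5.4/(2√(6K_p)).
Setting ζ = 0.2155: √(6K_p) = 5.4/(2·0.2155) = 12.53, so K_p = 157/6 = 26.2.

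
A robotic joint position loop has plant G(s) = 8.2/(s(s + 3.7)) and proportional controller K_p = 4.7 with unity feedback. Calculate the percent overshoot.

37.5%

The closed-loop denominator s² + 3.7s + 38.54 gives ω_n = √38.54 = 6.208 and ζ = 3.7/(2ω_n) = 0.298.
%OS = 100·exp(−πζ/√(1−ζ²)) = 100·exp(−π·0.298/√0.9112) = 37.5%.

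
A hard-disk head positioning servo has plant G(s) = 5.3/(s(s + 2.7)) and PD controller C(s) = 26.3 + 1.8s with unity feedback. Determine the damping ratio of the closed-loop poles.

ζ = 0.518

Forward path: (26.3 + 1.8s)·5.3/(s(s+2.7)). The closed-loop characteristic equation is s² + (2.7 + 5.3·1.8)s + 5.3·26.3 = 0.
That is s² + 12.24s + 139.4 = 0, so ω_n = 11.81 rad/s and ζ = 12.24/(2·11.81) = 0.5184.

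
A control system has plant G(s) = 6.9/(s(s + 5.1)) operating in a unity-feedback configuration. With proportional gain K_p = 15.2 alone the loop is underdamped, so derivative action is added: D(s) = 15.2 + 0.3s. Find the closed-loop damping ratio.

Forward path: (15.2 + 0.3s)·6.9/(s(s+5.1)). The closed-loop characteristic equation is s² + (5.1 + 6.9·0.3)s + 6.9·15.2 = 0.
That is s² + 7.17s + 104.9 = 0, so ω_n = 10.24 rad/s and ζ = 7.17/(2·10.24) = 0.3501.

ζ = 0.35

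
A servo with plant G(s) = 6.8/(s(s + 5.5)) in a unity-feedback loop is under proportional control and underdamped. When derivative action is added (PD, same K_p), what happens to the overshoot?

With PD the characteristic equation becomes s² + (a + K·K_d)s + K·K_p = 0; the damping term grows, ζ rises, overshoot falls.

decrease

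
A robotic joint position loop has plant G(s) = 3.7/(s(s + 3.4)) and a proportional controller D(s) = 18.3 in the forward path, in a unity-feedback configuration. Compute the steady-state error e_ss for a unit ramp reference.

The loop has one pole at the origin (type 1). Velocity error constant K_v = lim_{s→0} s·D(s)G(s) = 18.3·3.7/3.4 = 19.91.
Steady-state error to a unit ramp: e_ss = 1/K_v = 0.0502.

0.0502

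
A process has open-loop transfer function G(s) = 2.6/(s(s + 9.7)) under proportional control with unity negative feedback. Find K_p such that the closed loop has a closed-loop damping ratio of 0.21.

Closed-loop characteristic equation: s² + 9.7s + K_p·2.6 = 0.
So ω_n = √(2.6K_p) and 2ζω_n = 9.7, giving ζ = 9.7/(2√(2.6K_p)).
Setting ζ = 0.21: √(2.6K_p) = 9.7/(2·0.21) = 23.1, so K_p = 533.4/2.6 = 205.

K_p = 205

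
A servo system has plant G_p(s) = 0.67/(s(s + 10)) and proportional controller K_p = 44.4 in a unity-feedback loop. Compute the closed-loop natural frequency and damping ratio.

ω_n = 5.45 rad/s, ζ = 0.917

With unity feedback the closed-loop characteristic equation is s² + 10s + 44.4·0.67 = s² + 10s + 29.75 = 0.
Matching s² + 2ζω_n s + ω_n²: ω_n = √29.75 = 5.454 rad/s and 2ζω_n = 10, so ζ = 10/(2·5.454) = 0.917.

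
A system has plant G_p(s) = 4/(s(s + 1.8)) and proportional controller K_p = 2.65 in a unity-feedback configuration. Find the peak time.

The closed-loop denominator s² + 1.8s + 10.6 gives ω_n = √10.6 = 3.256 and ζ = 1.8/(2ω_n) = 0.2764.
Damped frequency ω_d = ω_n√(1−ζ²) = 3.129 rad/s, so peak time T_p = π/ω_d = 1 s.

T_p = 1 s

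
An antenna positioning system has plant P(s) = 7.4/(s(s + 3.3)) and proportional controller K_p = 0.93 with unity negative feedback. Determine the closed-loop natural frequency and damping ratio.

ω_n = 2.62 rad/s, ζ = 0.629

1 + K_p·P(s) = 0 gives s² + 3.3s + 6.882 = 0.
Matching s² + 2ζω_n s + ω_n²: ω_n = √6.882 = 2.623 rad/s and 2ζω_n = 3.3, so ζ = 3.3/(2·2.623) = 0.629.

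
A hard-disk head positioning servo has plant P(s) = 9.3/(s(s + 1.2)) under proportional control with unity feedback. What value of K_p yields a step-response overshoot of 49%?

K_p = 0.789

From %OS = 100·exp(−πζ/√(1−ζ²)) = 49%, ζ = −ln(0.49)/√(π²+ln²(0.49)) = 0.2214.
Characteristic equation s² + 1.2s + 9.3K_p = 0 gives ζ = 1.2/(2√(9.3K_p)).
Setting ζ = 0.2214: √(9.3K_p) = 1.2/(2·0.2214) = 2.71, so K_p = 7.342/9.3 = 0.789.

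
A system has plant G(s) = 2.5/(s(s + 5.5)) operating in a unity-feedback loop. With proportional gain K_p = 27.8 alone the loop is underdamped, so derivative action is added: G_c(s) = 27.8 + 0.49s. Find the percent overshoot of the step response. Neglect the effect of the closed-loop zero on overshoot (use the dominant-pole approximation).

25%

Forward path: (27.8 + 0.49s)·2.5/(s(s+5.5)). The closed-loop characteristic equation is s² + (5.5 + 2.5·0.49)s + 2.5·27.8 = 0.
That is s² + 6.725s + 69.5 = 0, so ω_n = 8.337 rad/s and ζ = 6.725/(2·8.337) = 0.4033.
%OS = 100·exp(−πζ/√(1−ζ²)) = 25%.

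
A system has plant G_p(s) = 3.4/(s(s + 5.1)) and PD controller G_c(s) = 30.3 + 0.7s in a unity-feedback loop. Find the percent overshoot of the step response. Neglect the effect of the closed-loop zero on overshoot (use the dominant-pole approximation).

28.8%

Forward path: (30.3 + 0.7s)·3.4/(s(s+5.1)). The closed-loop characteristic equation is s² + (5.1 + 3.4·0.7)s + 3.4·30.3 = 0.
That is s² + 7.48s + 103 = 0, so ω_n = 10.15 rad/s and ζ = 7.48/(2·10.15) = 0.3685.
%OS = 100·exp(−πζ/√(1−ζ²)) = 28.8%.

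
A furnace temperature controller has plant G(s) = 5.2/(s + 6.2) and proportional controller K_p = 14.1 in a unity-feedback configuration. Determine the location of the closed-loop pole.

s = -79.52

Closed-loop transfer function: T(s) = K_p·G(s)/(1 + K_p·G(s)) = 73.32/(s + 6.2 + 73.32) = 73.32/(s + 79.52).
The closed-loop pole is at s = −79.52.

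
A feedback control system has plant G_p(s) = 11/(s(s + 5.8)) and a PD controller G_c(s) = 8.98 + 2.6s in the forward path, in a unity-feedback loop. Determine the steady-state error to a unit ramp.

The loop has one pole at the origin (type 1). Velocity error constant K_v = lim_{s→0} s·G_c(s)G_p(s) = 8.98·11/5.8 = 17.03.
Steady-state error to a unit ramp: e_ss = 1/K_v = 0.0587.

0.0587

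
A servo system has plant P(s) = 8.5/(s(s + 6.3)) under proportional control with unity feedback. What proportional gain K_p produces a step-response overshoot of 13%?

K_p = 3.94

From %OS = 100·exp(−πζ/√(1−ζ²)) = 13%, ζ = −ln(0.13)/√(π²+ln²(0.13)) = 0.5446.
Characteristic equation s² + 6.3s + 8.5K_p = 0 gives ζ = 6.3/(2√(8.5K_p)).
Setting ζ = 0.5446: √(8.5K_p) = 6.3/(2·0.5446) = 5.784, so K_p = 33.45/8.5 = 3.94.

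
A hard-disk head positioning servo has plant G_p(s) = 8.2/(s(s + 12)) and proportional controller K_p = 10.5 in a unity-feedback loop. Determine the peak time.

T_p = 0.444 s

The closed-loop denominator s² + 12s + 86.1 gives ω_n = √86.1 = 9.279 and ζ = 12/(2ω_n) = 0.6466.
Damped frequency ω_d = ω_n√(1−ζ²) = 7.078 rad/s, so peak time T_p = π/ω_d = 0.444 s.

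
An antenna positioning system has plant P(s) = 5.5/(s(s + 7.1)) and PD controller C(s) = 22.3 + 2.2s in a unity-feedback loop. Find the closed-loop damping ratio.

ζ = 0.867

Forward path: (22.3 + 2.2s)·5.5/(s(s+7.1)). The closed-loop characteristic equation is s² + (7.1 + 5.5·2.2)s + 5.5·22.3 = 0.
That is s² + 19.2s + 122.7 = 0, so ω_n = 11.07 rad/s and ζ = 19.2/(2·11.07) = 0.8668.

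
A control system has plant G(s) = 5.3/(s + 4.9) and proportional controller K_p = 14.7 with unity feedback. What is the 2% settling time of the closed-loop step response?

Closed-loop transfer function: T(s) = K_p·G(s)/(1 + K_p·G(s)) = 77.91/(s + 4.9 + 77.91) = 77.91/(s + 82.81).
Time constant τ = 1/82.81 = 0.01208 s, so the 2% settling time is about 4τ = 0.0483 s.

T_s ≈ 0.0483 s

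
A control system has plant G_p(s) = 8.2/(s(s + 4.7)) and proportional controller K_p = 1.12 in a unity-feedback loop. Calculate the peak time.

The closed-loop denominator s² + 4.7s + 9.184 gives ω_n = √9.184 = 3.031 and ζ = 4.7/(2ω_n) = 0.7754.
Damped frequency ω_d = ω_n√(1−ζ²) = 1.914 rad/s, so peak time T_p = π/ω_d = 1.64 s.

T_p = 1.64 s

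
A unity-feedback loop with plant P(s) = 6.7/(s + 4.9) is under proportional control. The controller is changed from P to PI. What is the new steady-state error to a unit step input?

0

The integrator makes K_pos = lim_{s→0} C(s)G(s) infinite, so e_ss = 1/(1+K_pos) = 0.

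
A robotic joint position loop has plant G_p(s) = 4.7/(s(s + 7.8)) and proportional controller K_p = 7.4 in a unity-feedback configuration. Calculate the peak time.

T_p = 0.71 s

Closed-loop characteristic equation: s² + 7.8s + 34.78 = 0, so ω_n = 5.897 rad/s and ζ = 7.8/(2·5.897) = 0.6613.
Damped frequency ω_d = ω_n√(1−ζ²) = 4.424 rad/s, so peak time T_p = π/ω_d = 0.71 s.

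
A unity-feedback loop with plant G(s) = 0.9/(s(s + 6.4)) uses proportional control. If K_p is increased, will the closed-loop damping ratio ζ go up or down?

decrease

ζ = 6.4/(2√(0.9K_p)); increasing K_p raises the denominator, so ζ falls.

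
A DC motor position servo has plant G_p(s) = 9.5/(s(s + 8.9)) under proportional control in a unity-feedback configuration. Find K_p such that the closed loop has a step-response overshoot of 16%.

From %OS = 100·exp(−πζ/√(1−ζ²)) = 16%, ζ = −ln(0.16)/√(π²+ln²(0.16)) = 0.5039.
Characteristic equation s² + 8.9s + 9.5K_p = 0 gives ζ = 8.9/(2√(9.5K_p)).
Setting ζ = 0.5039: √(9.5K_p) = 8.9/(2·0.5039) = 8.832, so K_p = 78/9.5 = 8.21.

K_p = 8.21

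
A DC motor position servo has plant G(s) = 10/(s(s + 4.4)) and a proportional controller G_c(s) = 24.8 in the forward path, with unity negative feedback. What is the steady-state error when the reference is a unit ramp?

The loop has one pole at the origin (type 1). Velocity error constant K_v = lim_{s→0} s·G_c(s)G(s) = 24.8·10/4.4 = 56.36.
Steady-state error to a unit ramp: e_ss = 1/K_v = 0.0177.

0.0177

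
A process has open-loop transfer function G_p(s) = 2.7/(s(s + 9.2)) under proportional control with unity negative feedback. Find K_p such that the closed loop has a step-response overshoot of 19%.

K_p = 35.9

From %OS = 100·exp(−πζ/√(1−ζ²)) = 19%, ζ = −ln(0.19)/√(π²+ln²(0.19)) = 0.4673.
Characteristic equation s² + 9.2s + 2.7K_p = 0 gives ζ = 9.2/(2√(2.7K_p)).
Setting ζ = 0.4673: √(2.7K_p) = 9.2/(2·0.4673) = 9.843, so K_p = 96.88/2.7 = 35.9.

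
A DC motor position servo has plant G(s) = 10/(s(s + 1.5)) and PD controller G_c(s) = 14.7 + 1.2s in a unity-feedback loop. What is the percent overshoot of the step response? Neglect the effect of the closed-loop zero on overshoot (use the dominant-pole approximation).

12.2%

Forward path: (14.7 + 1.2s)·10/(s(s+1.5)). The closed-loop characteristic equation is s² + (1.5 + 10·1.2)s + 10·14.7 = 0.
That is s² + 13.5s + 147 = 0, so ω_n = 12.12 rad/s and ζ = 13.5/(2·12.12) = 0.5567.
%OS = 100·exp(−πζ/√(1−ζ²)) = 12.2%.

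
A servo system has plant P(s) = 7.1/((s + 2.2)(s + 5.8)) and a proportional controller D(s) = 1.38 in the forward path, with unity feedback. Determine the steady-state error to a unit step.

The loop is type 0. Static position error constant K_pos = D(0)·P(0) = 1.38·0.5564 = 0.7679.
Steady-state error to a unit step: e_ss = 1/(1+K_pos) = 1/1.768 = 0.566.

0.566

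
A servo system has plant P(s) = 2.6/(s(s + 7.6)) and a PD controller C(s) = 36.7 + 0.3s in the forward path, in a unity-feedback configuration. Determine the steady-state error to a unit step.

The open loop C(s)P(s) has a pole at the origin (type 1), so the static position error constant is infinite and e_ss = 1/(1+∞) = 0.

0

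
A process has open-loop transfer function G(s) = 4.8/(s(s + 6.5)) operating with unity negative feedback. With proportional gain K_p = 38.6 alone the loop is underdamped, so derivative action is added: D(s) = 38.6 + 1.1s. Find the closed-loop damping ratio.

Forward path: (38.6 + 1.1s)·4.8/(s(s+6.5)). The closed-loop characteristic equation is s² + (6.5 + 4.8·1.1)s + 4.8·38.6 = 0.
That is s² + 11.78s + 185.3 = 0, so ω_n = 13.61 rad/s and ζ = 11.78/(2·13.61) = 0.4327.

ζ = 0.433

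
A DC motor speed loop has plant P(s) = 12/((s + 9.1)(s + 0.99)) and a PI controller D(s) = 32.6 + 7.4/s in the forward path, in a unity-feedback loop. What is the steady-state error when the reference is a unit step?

0

The open loop D(s)P(s) has a pole at the origin (type 1), so the static position error constant is infinite and e_ss = 1/(1+∞) = 0.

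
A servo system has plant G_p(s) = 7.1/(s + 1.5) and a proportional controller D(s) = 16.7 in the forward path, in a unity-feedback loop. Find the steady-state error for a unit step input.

The loop is type 0. Static position error constant K_pos = D(0)·G_p(0) = 16.7·4.733 = 79.05.
Steady-state error to a unit step: e_ss = 1/(1+K_pos) = 1/80.05 = 0.0125.

0.0125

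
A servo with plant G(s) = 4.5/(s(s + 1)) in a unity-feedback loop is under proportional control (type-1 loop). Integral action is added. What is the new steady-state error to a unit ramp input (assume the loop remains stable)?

0

The integrator raises the loop to type 2, so K_v → ∞ and e_ss to a ramp is zero.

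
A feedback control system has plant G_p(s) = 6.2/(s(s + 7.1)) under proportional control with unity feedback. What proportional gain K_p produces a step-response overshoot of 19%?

K_p = 9.31

From %OS = 100·exp(−πζ/√(1−ζ²)) = 19%, ζ = −ln(0.19)/√(π²+ln²(0.19)) = 0.4673.
Characteristic equation s² + 7.1s + 6.2K_p = 0 gives ζ = 7.1/(2√(6.2K_p)).
Setting ζ = 0.4673: √(6.2K_p) = 7.1/(2·0.4673) = 7.596, so K_p = 57.7/6.2 = 9.31.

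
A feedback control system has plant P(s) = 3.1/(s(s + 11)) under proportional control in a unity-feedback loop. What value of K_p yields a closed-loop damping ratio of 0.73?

K_p = 18.3

Closed-loop characteristic equation: s² + 11s + K_p·3.1 = 0.
So ω_n = √(3.1K_p) and 2ζω_n = 11, giving ζ = 11/(2√(3.1K_p)).
Setting ζ = 0.73: √(3.1K_p) = 11/(2·0.73) = 7.534, so K_p = 56.76/3.1 = 18.3.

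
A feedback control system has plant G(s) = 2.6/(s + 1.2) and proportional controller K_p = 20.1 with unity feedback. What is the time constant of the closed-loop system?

Closed-loop transfer function: T(s) = K_p·G(s)/(1 + K_p·G(s)) = 52.26/(s + 1.2 + 52.26) = 52.26/(s + 53.46).
Time constant τ = 1/53.46 = 0.0187 s.

τ = 0.0187 s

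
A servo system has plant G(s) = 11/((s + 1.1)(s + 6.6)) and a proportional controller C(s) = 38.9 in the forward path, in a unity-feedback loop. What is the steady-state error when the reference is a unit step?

The loop is type 0. Static position error constant K_pos = C(0)·G(0) = 38.9·1.515 = 58.94.
Steady-state error to a unit step: e_ss = 1/(1+K_pos) = 1/59.94 = 0.0167.

0.0167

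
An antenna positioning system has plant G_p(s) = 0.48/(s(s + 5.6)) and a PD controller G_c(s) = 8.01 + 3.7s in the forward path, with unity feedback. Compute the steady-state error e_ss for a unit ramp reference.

1.46

The loop has one pole at the origin (type 1). Velocity error constant K_v = lim_{s→0} s·G_c(s)G_p(s) = 8.01·0.48/5.6 = 0.6866.
Steady-state error to a unit ramp: e_ss = 1/K_v = 1.46.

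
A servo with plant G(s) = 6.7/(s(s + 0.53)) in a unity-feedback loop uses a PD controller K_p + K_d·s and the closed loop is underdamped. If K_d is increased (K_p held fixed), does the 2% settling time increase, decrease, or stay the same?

Characteristic equation s² + (0.53 + 6.7K_d)s + 6.7K_p = 0: raising K_d increases ζω_n = (0.53+6.7K_d)/2 while the loop stays underdamped, so T_s ≈ 4/(ζω_n) decreases.

decrease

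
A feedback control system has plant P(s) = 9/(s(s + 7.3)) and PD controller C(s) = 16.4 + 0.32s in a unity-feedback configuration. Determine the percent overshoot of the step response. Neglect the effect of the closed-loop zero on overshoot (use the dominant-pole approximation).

Forward path: (16.4 + 0.32s)·9/(s(s+7.3)). The closed-loop characteristic equation is s² + (7.3 + 9·0.32)s + 9·16.4 = 0.
That is s² + 10.18s + 147.6 = 0, so ω_n = 12.15 rad/s and ζ = 10.18/(2·12.15) = 0.419.
%OS = 100·exp(−πζ/√(1−ζ²)) = 23.5%.

23.5%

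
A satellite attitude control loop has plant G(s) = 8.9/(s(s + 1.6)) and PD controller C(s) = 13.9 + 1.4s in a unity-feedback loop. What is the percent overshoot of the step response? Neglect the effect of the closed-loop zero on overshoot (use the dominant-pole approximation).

Forward path: (13.9 + 1.4s)·8.9/(s(s+1.6)). The closed-loop characteristic equation is s² + (1.6 + 8.9·1.4)s + 8.9·13.9 = 0.
That is s² + 14.06s + 123.7 = 0, so ω_n = 11.12 rad/s and ζ = 14.06/(2·11.12) = 0.6321.
%OS = 100·exp(−πζ/√(1−ζ²)) = 7.71%.

7.71%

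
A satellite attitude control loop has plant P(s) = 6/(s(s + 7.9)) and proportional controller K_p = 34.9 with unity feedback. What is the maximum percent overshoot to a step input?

The closed-loop denominator s² + 7.9s + 209.4 gives ω_n = √209.4 = 14.47 and ζ = 7.9/(2ω_n) = 0.273.
%OS = 100·exp(−πζ/√(1−ζ²)) = 100·exp(−π·0.273/√0.9255) = 41%.

41%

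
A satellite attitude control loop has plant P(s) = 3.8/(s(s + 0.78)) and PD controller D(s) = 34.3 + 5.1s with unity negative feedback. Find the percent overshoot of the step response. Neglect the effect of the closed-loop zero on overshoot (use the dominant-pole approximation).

Forward path: (34.3 + 5.1s)·3.8/(s(s+0.78)). The closed-loop characteristic equation is s² + (0.78 + 3.8·5.1)s + 3.8·34.3 = 0.
That is s² + 20.16s + 130.3 = 0, so ω_n = 11.42 rad/s and ζ = 20.16/(2·11.42) = 0.8829.
%OS = 100·exp(−πζ/√(1−ζ²)) = 0.272%.

0.272%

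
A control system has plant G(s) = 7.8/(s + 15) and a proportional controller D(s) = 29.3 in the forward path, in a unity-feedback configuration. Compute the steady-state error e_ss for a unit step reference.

The loop is type 0. Static position error constant K_pos = D(0)·G(0) = 29.3·0.52 = 15.24.
Steady-state error to a unit step: e_ss = 1/(1+K_pos) = 1/16.24 = 0.0616.

0.0616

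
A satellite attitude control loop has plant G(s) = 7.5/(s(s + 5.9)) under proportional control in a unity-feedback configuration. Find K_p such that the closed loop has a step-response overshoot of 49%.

From %OS = 100·exp(−πζ/√(1−ζ²)) = 49%, ζ = −ln(0.49)/√(π²+ln²(0.49)) = 0.2214.
Characteristic equation s² + 5.9s + 7.5K_p = 0 gives ζ = 5.9/(2√(7.5K_p)).
Setting ζ = 0.2214: √(7.5K_p) = 5.9/(2·0.2214) = 13.32, so K_p = 177.5/7.5 = 23.7.

K_p = 23.7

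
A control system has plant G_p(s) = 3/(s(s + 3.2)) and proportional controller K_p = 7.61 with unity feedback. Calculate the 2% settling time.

The closed-loop denominator s² + 3.2s + 22.83 gives ω_n = √22.83 = 4.778 and ζ = 3.2/(2ω_n) = 0.3349.
2% settling time T_s ≈ 4/(ζω_n) = 4/1.6 = 2.5 s.

T_s ≈ 2.5 s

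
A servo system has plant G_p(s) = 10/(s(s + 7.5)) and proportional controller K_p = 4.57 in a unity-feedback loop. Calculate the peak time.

Closed-loop characteristic equation: s² + 7.5s + 45.7 = 0, so ω_n = 6.76 rad/s and ζ = 7.5/(2·6.76) = 0.5547.
Damped frequency ω_d = ω_n√(1−ζ²) = 5.625 rad/s, so peak time T_p = π/ω_d = 0.559 s.

T_p = 0.559 s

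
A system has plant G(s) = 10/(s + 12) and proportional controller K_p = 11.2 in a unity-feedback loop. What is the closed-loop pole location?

s = -124

Closed-loop transfer function: T(s) = K_p·G(s)/(1 + K_p·G(s)) = 112/(s + 12 + 112) = 112/(s + 124).
The closed-loop pole is at s = −124.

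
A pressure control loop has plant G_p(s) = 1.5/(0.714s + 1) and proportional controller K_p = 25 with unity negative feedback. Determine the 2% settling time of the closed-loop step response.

T_s ≈ 0.0742 s

Closed loop: T(s) = K_p·G_p/(1+K_p·G_p) = 37.5/(0.714s + 1 + 37.5), with pole at s = −(1 + 37.5)/0.714 = −53.92.
τ = 1/53.92 = 0.01855 s, so 2% settling time ≈ 4τ = 0.0742 s.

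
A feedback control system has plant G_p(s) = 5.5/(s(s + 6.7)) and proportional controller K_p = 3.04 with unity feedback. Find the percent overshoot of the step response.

From 1 + K_pG_p(s) = 0: s² + 6.7s + 16.72 = 0 ⇒ ω_n = 4.089, ζ = 0.8193.
%OS = 100·exp(−πζ/√(1−ζ²)) = 100·exp(−π·0.8193/√0.3288) = 1.12%.

1.12%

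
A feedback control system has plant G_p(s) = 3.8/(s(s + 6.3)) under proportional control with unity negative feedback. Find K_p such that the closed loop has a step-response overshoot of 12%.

K_p = 8.34

From %OS = 100·exp(−πζ/√(1−ζ²)) = 12%, ζ = −ln(0.12)/√(π²+ln²(0.12)) = 0.5594.
Characteristic equation s² + 6.3s + 3.8K_p = 0 gives ζ = 6.3/(2√(3.8K_p)).
Setting ζ = 0.5594: √(3.8K_p) = 6.3/(2·0.5594) = 5.631, so K_p = 31.71/3.8 = 8.34.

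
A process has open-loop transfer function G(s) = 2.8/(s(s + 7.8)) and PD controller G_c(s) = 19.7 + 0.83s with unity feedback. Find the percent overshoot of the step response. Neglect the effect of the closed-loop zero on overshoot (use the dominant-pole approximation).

Forward path: (19.7 + 0.83s)·2.8/(s(s+7.8)). The closed-loop characteristic equation is s² + (7.8 + 2.8·0.83)s + 2.8·19.7 = 0.
That is s² + 10.12s + 55.16 = 0, so ω_n = 7.427 rad/s and ζ = 10.12/(2·7.427) = 0.6816.
%OS = 100·exp(−πζ/√(1−ζ²)) = 5.36%.

5.36%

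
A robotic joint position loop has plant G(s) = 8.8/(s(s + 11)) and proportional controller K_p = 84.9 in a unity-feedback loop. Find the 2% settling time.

T_s ≈ 0.727 s

The closed-loop denominator s² + 11s + 747.1 gives ω_n = √747.1 = 27.33 and ζ = 11/(2ω_n) = 0.2012.
2% settling time T_s ≈ 4/(ζω_n) = 4/5.5 = 0.727 s.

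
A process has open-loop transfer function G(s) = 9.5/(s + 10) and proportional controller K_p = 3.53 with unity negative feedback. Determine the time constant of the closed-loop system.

τ = 0.023 s

Closed-loop transfer function: T(s) = K_p·G(s)/(1 + K_p·G(s)) = 33.53/(s + 10 + 33.53) = 33.53/(s + 43.53).
Time constant τ = 1/43.53 = 0.023 s.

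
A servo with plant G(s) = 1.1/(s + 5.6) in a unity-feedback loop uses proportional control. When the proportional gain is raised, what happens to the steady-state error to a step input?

decrease

e_ss = 1/(1 + K_p·G(0)); a larger K_p raises the denominator, so e_ss decreases.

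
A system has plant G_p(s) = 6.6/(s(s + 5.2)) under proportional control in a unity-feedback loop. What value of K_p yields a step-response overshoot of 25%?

From %OS = 100·exp(−πζ/√(1−ζ²)) = 25%, ζ = −ln(0.25)/√(π²+ln²(0.25)) = 0.4037.
Characteristic equation s² + 5.2s + 6.6K_p = 0 gives ζ = 5.2/(2√(6.6K_p)).
Setting ζ = 0.4037: √(6.6K_p) = 5.2/(2·0.4037) = 6.44, so K_p = 41.48/6.6 = 6.28.

K_p = 6.28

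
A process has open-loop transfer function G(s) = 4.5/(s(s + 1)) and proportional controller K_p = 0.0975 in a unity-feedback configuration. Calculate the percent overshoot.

From 1 + K_pG(s) = 0: s² + 1s + 0.4388 = 0 ⇒ ω_n = 0.6624, ζ = 0.7549.
%OS = 100·exp(−πζ/√(1−ζ²)) = 100·exp(−π·0.7549/√0.4302) = 2.69%.

2.69%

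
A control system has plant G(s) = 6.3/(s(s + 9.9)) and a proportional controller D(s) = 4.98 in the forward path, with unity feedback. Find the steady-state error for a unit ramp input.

0.316

The loop has one pole at the origin (type 1). Velocity error constant K_v = lim_{s→0} s·D(s)G(s) = 4.98·6.3/9.9 = 3.169.
Steady-state error to a unit ramp: e_ss = 1/K_v = 0.316.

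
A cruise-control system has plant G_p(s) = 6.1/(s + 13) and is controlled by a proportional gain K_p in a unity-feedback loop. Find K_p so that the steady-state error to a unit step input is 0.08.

Steady-state error for a unit step on this type-0 loop is 1/(1 + K_p·G_p(0)).
G_p(0) = 0.4692. Require 1/(1 + K_p·0.4692) = 0.08, so 1 + 0.4692·K_p = 12.5.
K_p = (12.5 − 1)/0.4692 = 24.5.

K_p = 24.5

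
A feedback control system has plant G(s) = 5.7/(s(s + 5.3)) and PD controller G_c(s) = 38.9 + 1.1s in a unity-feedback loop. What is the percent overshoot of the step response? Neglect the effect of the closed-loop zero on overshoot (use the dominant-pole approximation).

26.6%

Forward path: (38.9 + 1.1s)·5.7/(s(s+5.3)). The closed-loop characteristic equation is s² + (5.3 + 5.7·1.1)s + 5.7·38.9 = 0.
That is s² + 11.57s + 221.7 = 0, so ω_n = 14.89 rad/s and ζ = 11.57/(2·14.89) = 0.3885.
%OS = 100·exp(−πζ/√(1−ζ²)) = 26.6%.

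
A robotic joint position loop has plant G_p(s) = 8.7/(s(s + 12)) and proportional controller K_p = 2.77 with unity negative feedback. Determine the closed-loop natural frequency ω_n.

ω_n = 4.91 rad/s

With unity feedback the closed-loop characteristic equation is s² + 12s + 2.77·8.7 = s² + 12s + 24.1 = 0.
Matching s² + 2ζω_n s + ω_n²: ω_n = √24.1 = 4.909 rad/s and 2ζω_n = 12, so ζ = 12/(2·4.909) = 1.22.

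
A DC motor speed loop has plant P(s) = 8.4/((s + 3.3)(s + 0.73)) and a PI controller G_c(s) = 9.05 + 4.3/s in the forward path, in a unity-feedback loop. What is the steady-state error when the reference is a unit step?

0

The open loop G_c(s)P(s) has a pole at the origin (type 1), so the static position error constant is infinite and e_ss = 1/(1+∞) = 0.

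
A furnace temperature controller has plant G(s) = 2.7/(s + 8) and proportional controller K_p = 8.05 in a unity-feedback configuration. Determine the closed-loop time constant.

τ = 0.0336 s

Closed-loop transfer function: T(s) = K_p·G(s)/(1 + K_p·G(s)) = 21.74/(s + 8 + 21.74) = 21.74/(s + 29.74).
Time constant τ = 1/29.74 = 0.0336 s.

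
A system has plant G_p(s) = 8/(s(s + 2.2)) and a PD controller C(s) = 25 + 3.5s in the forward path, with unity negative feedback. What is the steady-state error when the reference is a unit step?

The open loop C(s)G_p(s) has a pole at the origin (type 1), so the static position error constant is infinite and e_ss = 1/(1+∞) = 0.

0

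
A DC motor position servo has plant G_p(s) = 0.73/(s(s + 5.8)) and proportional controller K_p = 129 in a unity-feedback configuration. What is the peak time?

T_p = 0.339 s

Closed-loop characteristic equation: s² + 5.8s + 94.17 = 0, so ω_n = 9.704 rad/s and ζ = 5.8/(2·9.704) = 0.2988.
Damped frequency ω_d = ω_n√(1−ζ²) = 9.261 rad/s, so peak time T_p = π/ω_d = 0.339 s.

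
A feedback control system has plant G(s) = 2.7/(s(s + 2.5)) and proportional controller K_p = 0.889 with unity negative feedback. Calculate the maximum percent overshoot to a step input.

1.37%

The closed-loop denominator s² + 2.5s + 2.4 gives ω_n = √2.4 = 1.549 and ζ = 2.5/(2ω_n) = 0.8068.
%OS = 100·exp(−πζ/√(1−ζ²)) = 100·exp(−π·0.8068/√0.349) = 1.37%.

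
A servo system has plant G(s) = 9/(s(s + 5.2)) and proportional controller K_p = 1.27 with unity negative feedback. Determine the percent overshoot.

2.28%

The closed-loop denominator s² + 5.2s + 11.43 gives ω_n = √11.43 = 3.381 and ζ = 5.2/(2ω_n) = 0.769.
%OS = 100·exp(−πζ/√(1−ζ²)) = 100·exp(−π·0.769/√0.4086) = 2.28%.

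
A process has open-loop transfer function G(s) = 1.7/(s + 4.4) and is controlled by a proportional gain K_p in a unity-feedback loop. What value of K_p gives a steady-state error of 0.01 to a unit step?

K_p = 256

The loop is type 0, so e_ss(step) = 1/(1 + K_pos) with K_pos = K_p·G(0).
G(0) = 0.3864. Require 1/(1 + K_p·0.3864) = 0.01, so 1 + 0.3864·K_p = 100.
K_p = (100 − 1)/0.3864 = 256.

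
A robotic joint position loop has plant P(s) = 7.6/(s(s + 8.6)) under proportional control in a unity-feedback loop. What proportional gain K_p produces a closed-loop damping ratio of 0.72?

Closed-loop characteristic equation: s² + 8.6s + K_p·7.6 = 0.
So ω_n = √(7.6K_p) and 2ζω_n = 8.6, giving ζ = 8.6/(2√(7.6K_p)).
Setting ζ = 0.72: √(7.6K_p) = 8.6/(2·0.72) = 5.972, so K_p = 35.67/7.6 = 4.69.

K_p = 4.69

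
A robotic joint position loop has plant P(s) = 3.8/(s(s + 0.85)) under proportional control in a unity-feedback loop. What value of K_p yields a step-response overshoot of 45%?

K_p = 0.783

From %OS = 100·exp(−πζ/√(1−ζ²)) = 45%, ζ = −ln(0.45)/√(π²+ln²(0.45)) = 0.2463.
Characteristic equation s² + 0.85s + 3.8K_p = 0 gives ζ = 0.85/(2√(3.8K_p)).
Setting ζ = 0.2463: √(3.8K_p) = 0.85/(2·0.2463) = 1.725, so K_p = 2.977/3.8 = 0.783.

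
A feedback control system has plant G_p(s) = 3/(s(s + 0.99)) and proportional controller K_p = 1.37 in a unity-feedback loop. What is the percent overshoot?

45.3%

Closed-loop characteristic equation: s² + 0.99s + 4.11 = 0, so ω_n = 2.027 rad/s and ζ = 0.99/(2·2.027) = 0.2442.
%OS = 100·exp(−πζ/√(1−ζ²)) = 100·exp(−π·0.2442/√0.9404) = 45.3%.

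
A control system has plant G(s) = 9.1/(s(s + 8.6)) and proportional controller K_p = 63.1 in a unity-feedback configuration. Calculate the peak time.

The closed-loop denominator s² + 8.6s + 574.2 gives ω_n = √574.2 = 23.96 and ζ = 8.6/(2ω_n) = 0.1794.
Damped frequency ω_d = ω_n√(1−ζ²) = 23.57 rad/s, so peak time T_p = π/ω_d = 0.133 s.

T_p = 0.133 s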